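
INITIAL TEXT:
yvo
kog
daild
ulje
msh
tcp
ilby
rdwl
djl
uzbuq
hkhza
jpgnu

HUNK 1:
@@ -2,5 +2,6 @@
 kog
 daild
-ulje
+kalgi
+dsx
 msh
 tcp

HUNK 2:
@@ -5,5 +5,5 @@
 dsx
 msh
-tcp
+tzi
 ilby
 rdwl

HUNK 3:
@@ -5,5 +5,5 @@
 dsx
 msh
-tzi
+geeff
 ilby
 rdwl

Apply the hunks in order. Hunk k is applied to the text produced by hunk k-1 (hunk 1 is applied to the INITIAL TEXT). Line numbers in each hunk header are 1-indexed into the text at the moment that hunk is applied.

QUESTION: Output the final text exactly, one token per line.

Answer: yvo
kog
daild
kalgi
dsx
msh
geeff
ilby
rdwl
djl
uzbuq
hkhza
jpgnu

Derivation:
Hunk 1: at line 2 remove [ulje] add [kalgi,dsx] -> 13 lines: yvo kog daild kalgi dsx msh tcp ilby rdwl djl uzbuq hkhza jpgnu
Hunk 2: at line 5 remove [tcp] add [tzi] -> 13 lines: yvo kog daild kalgi dsx msh tzi ilby rdwl djl uzbuq hkhza jpgnu
Hunk 3: at line 5 remove [tzi] add [geeff] -> 13 lines: yvo kog daild kalgi dsx msh geeff ilby rdwl djl uzbuq hkhza jpgnu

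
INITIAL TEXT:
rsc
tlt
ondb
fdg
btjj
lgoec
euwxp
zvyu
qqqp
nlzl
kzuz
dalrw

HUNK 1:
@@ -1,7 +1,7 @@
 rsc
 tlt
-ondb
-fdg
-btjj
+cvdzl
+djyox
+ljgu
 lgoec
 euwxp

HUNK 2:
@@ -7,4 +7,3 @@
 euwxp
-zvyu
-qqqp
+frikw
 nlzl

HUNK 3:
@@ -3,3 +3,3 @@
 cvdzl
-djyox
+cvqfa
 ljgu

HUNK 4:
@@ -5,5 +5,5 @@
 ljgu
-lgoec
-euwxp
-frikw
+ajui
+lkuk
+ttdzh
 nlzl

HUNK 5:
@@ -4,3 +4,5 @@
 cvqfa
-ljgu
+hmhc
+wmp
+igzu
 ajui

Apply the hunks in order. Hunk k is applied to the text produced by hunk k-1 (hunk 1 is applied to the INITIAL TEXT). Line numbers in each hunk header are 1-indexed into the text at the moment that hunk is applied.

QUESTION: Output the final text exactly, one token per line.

Answer: rsc
tlt
cvdzl
cvqfa
hmhc
wmp
igzu
ajui
lkuk
ttdzh
nlzl
kzuz
dalrw

Derivation:
Hunk 1: at line 1 remove [ondb,fdg,btjj] add [cvdzl,djyox,ljgu] -> 12 lines: rsc tlt cvdzl djyox ljgu lgoec euwxp zvyu qqqp nlzl kzuz dalrw
Hunk 2: at line 7 remove [zvyu,qqqp] add [frikw] -> 11 lines: rsc tlt cvdzl djyox ljgu lgoec euwxp frikw nlzl kzuz dalrw
Hunk 3: at line 3 remove [djyox] add [cvqfa] -> 11 lines: rsc tlt cvdzl cvqfa ljgu lgoec euwxp frikw nlzl kzuz dalrw
Hunk 4: at line 5 remove [lgoec,euwxp,frikw] add [ajui,lkuk,ttdzh] -> 11 lines: rsc tlt cvdzl cvqfa ljgu ajui lkuk ttdzh nlzl kzuz dalrw
Hunk 5: at line 4 remove [ljgu] add [hmhc,wmp,igzu] -> 13 lines: rsc tlt cvdzl cvqfa hmhc wmp igzu ajui lkuk ttdzh nlzl kzuz dalrw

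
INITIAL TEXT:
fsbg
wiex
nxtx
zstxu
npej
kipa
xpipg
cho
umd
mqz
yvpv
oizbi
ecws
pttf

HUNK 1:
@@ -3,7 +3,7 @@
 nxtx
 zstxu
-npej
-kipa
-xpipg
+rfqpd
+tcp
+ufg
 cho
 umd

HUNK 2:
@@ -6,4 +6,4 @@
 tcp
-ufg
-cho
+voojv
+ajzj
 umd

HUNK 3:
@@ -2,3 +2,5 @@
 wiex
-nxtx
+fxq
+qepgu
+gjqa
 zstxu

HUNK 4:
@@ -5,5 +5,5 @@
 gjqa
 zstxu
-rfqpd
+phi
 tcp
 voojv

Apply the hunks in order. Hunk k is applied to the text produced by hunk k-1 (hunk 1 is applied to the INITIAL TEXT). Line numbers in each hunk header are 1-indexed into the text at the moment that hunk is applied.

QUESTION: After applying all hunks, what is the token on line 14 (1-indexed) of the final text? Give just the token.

Hunk 1: at line 3 remove [npej,kipa,xpipg] add [rfqpd,tcp,ufg] -> 14 lines: fsbg wiex nxtx zstxu rfqpd tcp ufg cho umd mqz yvpv oizbi ecws pttf
Hunk 2: at line 6 remove [ufg,cho] add [voojv,ajzj] -> 14 lines: fsbg wiex nxtx zstxu rfqpd tcp voojv ajzj umd mqz yvpv oizbi ecws pttf
Hunk 3: at line 2 remove [nxtx] add [fxq,qepgu,gjqa] -> 16 lines: fsbg wiex fxq qepgu gjqa zstxu rfqpd tcp voojv ajzj umd mqz yvpv oizbi ecws pttf
Hunk 4: at line 5 remove [rfqpd] add [phi] -> 16 lines: fsbg wiex fxq qepgu gjqa zstxu phi tcp voojv ajzj umd mqz yvpv oizbi ecws pttf
Final line 14: oizbi

Answer: oizbi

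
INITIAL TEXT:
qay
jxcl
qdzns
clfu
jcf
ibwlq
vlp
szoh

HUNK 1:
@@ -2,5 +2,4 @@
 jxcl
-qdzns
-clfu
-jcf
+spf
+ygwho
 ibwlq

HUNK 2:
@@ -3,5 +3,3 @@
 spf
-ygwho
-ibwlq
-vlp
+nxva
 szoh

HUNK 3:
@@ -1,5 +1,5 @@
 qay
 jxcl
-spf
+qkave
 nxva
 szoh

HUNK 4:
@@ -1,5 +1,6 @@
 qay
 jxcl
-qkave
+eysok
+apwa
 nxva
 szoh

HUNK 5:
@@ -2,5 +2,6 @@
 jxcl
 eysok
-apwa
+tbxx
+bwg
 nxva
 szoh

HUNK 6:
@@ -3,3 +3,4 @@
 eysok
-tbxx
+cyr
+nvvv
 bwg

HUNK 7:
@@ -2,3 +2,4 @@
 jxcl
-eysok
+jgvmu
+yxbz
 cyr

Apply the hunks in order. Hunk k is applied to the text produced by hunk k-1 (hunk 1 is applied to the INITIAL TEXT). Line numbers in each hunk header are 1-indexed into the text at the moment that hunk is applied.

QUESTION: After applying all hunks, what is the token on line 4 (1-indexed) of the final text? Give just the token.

Answer: yxbz

Derivation:
Hunk 1: at line 2 remove [qdzns,clfu,jcf] add [spf,ygwho] -> 7 lines: qay jxcl spf ygwho ibwlq vlp szoh
Hunk 2: at line 3 remove [ygwho,ibwlq,vlp] add [nxva] -> 5 lines: qay jxcl spf nxva szoh
Hunk 3: at line 1 remove [spf] add [qkave] -> 5 lines: qay jxcl qkave nxva szoh
Hunk 4: at line 1 remove [qkave] add [eysok,apwa] -> 6 lines: qay jxcl eysok apwa nxva szoh
Hunk 5: at line 2 remove [apwa] add [tbxx,bwg] -> 7 lines: qay jxcl eysok tbxx bwg nxva szoh
Hunk 6: at line 3 remove [tbxx] add [cyr,nvvv] -> 8 lines: qay jxcl eysok cyr nvvv bwg nxva szoh
Hunk 7: at line 2 remove [eysok] add [jgvmu,yxbz] -> 9 lines: qay jxcl jgvmu yxbz cyr nvvv bwg nxva szoh
Final line 4: yxbz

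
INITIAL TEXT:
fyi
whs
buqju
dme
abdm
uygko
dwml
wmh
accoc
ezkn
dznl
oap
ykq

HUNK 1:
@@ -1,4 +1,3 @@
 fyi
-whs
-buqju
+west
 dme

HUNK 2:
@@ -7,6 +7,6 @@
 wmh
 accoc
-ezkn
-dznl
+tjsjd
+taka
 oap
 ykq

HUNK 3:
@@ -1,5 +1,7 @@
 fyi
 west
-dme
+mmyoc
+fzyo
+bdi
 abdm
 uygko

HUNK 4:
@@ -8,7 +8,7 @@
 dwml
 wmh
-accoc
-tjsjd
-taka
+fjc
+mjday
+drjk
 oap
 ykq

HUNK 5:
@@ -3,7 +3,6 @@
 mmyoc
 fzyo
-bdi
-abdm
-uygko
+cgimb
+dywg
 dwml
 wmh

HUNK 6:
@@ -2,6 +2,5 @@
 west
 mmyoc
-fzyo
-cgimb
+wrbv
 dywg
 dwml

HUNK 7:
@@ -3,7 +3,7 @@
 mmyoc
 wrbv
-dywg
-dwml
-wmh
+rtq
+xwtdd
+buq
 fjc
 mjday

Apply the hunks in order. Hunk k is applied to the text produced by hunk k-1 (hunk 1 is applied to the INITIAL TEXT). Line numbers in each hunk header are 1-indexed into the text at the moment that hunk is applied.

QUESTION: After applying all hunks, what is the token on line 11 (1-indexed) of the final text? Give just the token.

Answer: oap

Derivation:
Hunk 1: at line 1 remove [whs,buqju] add [west] -> 12 lines: fyi west dme abdm uygko dwml wmh accoc ezkn dznl oap ykq
Hunk 2: at line 7 remove [ezkn,dznl] add [tjsjd,taka] -> 12 lines: fyi west dme abdm uygko dwml wmh accoc tjsjd taka oap ykq
Hunk 3: at line 1 remove [dme] add [mmyoc,fzyo,bdi] -> 14 lines: fyi west mmyoc fzyo bdi abdm uygko dwml wmh accoc tjsjd taka oap ykq
Hunk 4: at line 8 remove [accoc,tjsjd,taka] add [fjc,mjday,drjk] -> 14 lines: fyi west mmyoc fzyo bdi abdm uygko dwml wmh fjc mjday drjk oap ykq
Hunk 5: at line 3 remove [bdi,abdm,uygko] add [cgimb,dywg] -> 13 lines: fyi west mmyoc fzyo cgimb dywg dwml wmh fjc mjday drjk oap ykq
Hunk 6: at line 2 remove [fzyo,cgimb] add [wrbv] -> 12 lines: fyi west mmyoc wrbv dywg dwml wmh fjc mjday drjk oap ykq
Hunk 7: at line 3 remove [dywg,dwml,wmh] add [rtq,xwtdd,buq] -> 12 lines: fyi west mmyoc wrbv rtq xwtdd buq fjc mjday drjk oap ykq
Final line 11: oap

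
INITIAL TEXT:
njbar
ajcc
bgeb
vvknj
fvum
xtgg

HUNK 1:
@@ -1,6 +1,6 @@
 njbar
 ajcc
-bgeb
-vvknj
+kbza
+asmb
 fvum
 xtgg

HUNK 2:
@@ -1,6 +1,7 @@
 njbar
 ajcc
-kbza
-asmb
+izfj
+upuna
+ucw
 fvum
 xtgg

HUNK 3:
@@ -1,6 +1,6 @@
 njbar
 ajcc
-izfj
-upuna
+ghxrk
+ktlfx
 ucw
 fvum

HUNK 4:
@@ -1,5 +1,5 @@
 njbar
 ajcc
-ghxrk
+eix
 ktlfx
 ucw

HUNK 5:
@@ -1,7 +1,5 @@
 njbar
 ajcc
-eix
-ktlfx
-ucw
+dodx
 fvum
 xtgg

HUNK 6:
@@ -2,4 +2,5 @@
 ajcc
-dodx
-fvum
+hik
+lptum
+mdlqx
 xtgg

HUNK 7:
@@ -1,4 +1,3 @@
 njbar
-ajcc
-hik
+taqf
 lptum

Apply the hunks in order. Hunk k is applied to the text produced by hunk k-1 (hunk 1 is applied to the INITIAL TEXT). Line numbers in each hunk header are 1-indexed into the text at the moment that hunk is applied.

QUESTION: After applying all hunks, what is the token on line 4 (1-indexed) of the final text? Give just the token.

Hunk 1: at line 1 remove [bgeb,vvknj] add [kbza,asmb] -> 6 lines: njbar ajcc kbza asmb fvum xtgg
Hunk 2: at line 1 remove [kbza,asmb] add [izfj,upuna,ucw] -> 7 lines: njbar ajcc izfj upuna ucw fvum xtgg
Hunk 3: at line 1 remove [izfj,upuna] add [ghxrk,ktlfx] -> 7 lines: njbar ajcc ghxrk ktlfx ucw fvum xtgg
Hunk 4: at line 1 remove [ghxrk] add [eix] -> 7 lines: njbar ajcc eix ktlfx ucw fvum xtgg
Hunk 5: at line 1 remove [eix,ktlfx,ucw] add [dodx] -> 5 lines: njbar ajcc dodx fvum xtgg
Hunk 6: at line 2 remove [dodx,fvum] add [hik,lptum,mdlqx] -> 6 lines: njbar ajcc hik lptum mdlqx xtgg
Hunk 7: at line 1 remove [ajcc,hik] add [taqf] -> 5 lines: njbar taqf lptum mdlqx xtgg
Final line 4: mdlqx

Answer: mdlqx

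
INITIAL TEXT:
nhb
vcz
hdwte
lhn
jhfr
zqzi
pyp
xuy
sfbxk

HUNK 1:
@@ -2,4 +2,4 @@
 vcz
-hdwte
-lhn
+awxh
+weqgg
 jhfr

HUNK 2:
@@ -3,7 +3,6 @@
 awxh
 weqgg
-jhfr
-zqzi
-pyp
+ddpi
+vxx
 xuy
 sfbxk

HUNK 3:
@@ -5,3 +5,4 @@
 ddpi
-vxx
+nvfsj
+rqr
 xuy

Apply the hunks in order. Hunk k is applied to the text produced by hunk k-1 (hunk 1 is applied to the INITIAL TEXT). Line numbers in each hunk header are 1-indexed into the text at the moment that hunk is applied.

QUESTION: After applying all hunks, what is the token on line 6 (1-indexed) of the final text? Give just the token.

Hunk 1: at line 2 remove [hdwte,lhn] add [awxh,weqgg] -> 9 lines: nhb vcz awxh weqgg jhfr zqzi pyp xuy sfbxk
Hunk 2: at line 3 remove [jhfr,zqzi,pyp] add [ddpi,vxx] -> 8 lines: nhb vcz awxh weqgg ddpi vxx xuy sfbxk
Hunk 3: at line 5 remove [vxx] add [nvfsj,rqr] -> 9 lines: nhb vcz awxh weqgg ddpi nvfsj rqr xuy sfbxk
Final line 6: nvfsj

Answer: nvfsj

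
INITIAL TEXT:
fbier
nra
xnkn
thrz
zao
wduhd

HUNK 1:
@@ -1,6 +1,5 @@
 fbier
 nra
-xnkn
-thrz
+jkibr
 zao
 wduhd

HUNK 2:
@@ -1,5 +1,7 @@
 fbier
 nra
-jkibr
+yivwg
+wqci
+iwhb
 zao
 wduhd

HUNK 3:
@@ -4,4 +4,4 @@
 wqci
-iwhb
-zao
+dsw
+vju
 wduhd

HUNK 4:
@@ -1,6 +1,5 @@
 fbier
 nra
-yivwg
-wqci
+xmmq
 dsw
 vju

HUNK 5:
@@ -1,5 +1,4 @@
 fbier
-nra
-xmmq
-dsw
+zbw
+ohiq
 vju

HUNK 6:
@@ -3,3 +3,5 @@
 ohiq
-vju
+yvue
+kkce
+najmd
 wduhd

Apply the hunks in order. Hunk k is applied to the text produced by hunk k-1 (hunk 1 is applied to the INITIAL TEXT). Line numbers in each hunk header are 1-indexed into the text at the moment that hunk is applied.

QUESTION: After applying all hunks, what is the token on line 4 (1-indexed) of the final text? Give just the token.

Hunk 1: at line 1 remove [xnkn,thrz] add [jkibr] -> 5 lines: fbier nra jkibr zao wduhd
Hunk 2: at line 1 remove [jkibr] add [yivwg,wqci,iwhb] -> 7 lines: fbier nra yivwg wqci iwhb zao wduhd
Hunk 3: at line 4 remove [iwhb,zao] add [dsw,vju] -> 7 lines: fbier nra yivwg wqci dsw vju wduhd
Hunk 4: at line 1 remove [yivwg,wqci] add [xmmq] -> 6 lines: fbier nra xmmq dsw vju wduhd
Hunk 5: at line 1 remove [nra,xmmq,dsw] add [zbw,ohiq] -> 5 lines: fbier zbw ohiq vju wduhd
Hunk 6: at line 3 remove [vju] add [yvue,kkce,najmd] -> 7 lines: fbier zbw ohiq yvue kkce najmd wduhd
Final line 4: yvue

Answer: yvue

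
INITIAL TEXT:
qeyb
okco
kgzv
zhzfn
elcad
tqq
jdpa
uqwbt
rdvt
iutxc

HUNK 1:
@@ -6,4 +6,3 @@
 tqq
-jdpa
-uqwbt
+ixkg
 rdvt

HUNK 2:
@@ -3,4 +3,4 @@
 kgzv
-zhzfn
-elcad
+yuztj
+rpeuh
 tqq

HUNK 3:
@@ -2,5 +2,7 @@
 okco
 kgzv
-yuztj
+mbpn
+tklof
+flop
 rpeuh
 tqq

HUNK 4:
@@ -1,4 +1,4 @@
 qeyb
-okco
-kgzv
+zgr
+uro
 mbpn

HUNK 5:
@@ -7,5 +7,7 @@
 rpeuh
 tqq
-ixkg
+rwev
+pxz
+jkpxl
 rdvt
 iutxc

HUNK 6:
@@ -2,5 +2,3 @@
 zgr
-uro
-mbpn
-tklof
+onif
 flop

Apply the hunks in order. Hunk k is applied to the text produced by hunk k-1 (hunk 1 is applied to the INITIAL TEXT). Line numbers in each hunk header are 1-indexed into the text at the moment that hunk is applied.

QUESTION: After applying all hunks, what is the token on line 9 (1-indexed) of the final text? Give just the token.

Answer: jkpxl

Derivation:
Hunk 1: at line 6 remove [jdpa,uqwbt] add [ixkg] -> 9 lines: qeyb okco kgzv zhzfn elcad tqq ixkg rdvt iutxc
Hunk 2: at line 3 remove [zhzfn,elcad] add [yuztj,rpeuh] -> 9 lines: qeyb okco kgzv yuztj rpeuh tqq ixkg rdvt iutxc
Hunk 3: at line 2 remove [yuztj] add [mbpn,tklof,flop] -> 11 lines: qeyb okco kgzv mbpn tklof flop rpeuh tqq ixkg rdvt iutxc
Hunk 4: at line 1 remove [okco,kgzv] add [zgr,uro] -> 11 lines: qeyb zgr uro mbpn tklof flop rpeuh tqq ixkg rdvt iutxc
Hunk 5: at line 7 remove [ixkg] add [rwev,pxz,jkpxl] -> 13 lines: qeyb zgr uro mbpn tklof flop rpeuh tqq rwev pxz jkpxl rdvt iutxc
Hunk 6: at line 2 remove [uro,mbpn,tklof] add [onif] -> 11 lines: qeyb zgr onif flop rpeuh tqq rwev pxz jkpxl rdvt iutxc
Final line 9: jkpxl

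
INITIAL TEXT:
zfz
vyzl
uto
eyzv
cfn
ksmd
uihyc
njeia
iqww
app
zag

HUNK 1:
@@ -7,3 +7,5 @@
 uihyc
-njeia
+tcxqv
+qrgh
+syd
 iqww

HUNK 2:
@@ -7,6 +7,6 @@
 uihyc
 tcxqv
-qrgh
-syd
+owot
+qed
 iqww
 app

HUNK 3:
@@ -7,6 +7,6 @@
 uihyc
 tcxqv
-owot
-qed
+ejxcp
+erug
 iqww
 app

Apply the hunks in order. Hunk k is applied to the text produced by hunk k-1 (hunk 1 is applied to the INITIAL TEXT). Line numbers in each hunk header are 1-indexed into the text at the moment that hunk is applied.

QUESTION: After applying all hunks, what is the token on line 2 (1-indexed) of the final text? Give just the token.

Answer: vyzl

Derivation:
Hunk 1: at line 7 remove [njeia] add [tcxqv,qrgh,syd] -> 13 lines: zfz vyzl uto eyzv cfn ksmd uihyc tcxqv qrgh syd iqww app zag
Hunk 2: at line 7 remove [qrgh,syd] add [owot,qed] -> 13 lines: zfz vyzl uto eyzv cfn ksmd uihyc tcxqv owot qed iqww app zag
Hunk 3: at line 7 remove [owot,qed] add [ejxcp,erug] -> 13 lines: zfz vyzl uto eyzv cfn ksmd uihyc tcxqv ejxcp erug iqww app zag
Final line 2: vyzl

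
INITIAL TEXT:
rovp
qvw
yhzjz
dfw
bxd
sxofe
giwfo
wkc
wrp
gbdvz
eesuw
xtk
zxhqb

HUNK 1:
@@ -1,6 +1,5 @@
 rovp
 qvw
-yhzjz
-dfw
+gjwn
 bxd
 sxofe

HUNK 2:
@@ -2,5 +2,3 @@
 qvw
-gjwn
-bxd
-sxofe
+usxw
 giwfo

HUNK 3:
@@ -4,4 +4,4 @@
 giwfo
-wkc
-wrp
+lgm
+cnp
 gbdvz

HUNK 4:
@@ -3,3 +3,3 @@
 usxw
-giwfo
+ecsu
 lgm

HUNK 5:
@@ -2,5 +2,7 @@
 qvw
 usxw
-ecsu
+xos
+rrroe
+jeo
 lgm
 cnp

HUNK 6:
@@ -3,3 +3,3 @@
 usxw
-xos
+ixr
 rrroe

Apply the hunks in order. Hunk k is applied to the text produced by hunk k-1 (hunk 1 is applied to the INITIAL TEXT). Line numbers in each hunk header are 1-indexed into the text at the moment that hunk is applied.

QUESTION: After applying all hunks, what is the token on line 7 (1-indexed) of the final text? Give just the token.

Answer: lgm

Derivation:
Hunk 1: at line 1 remove [yhzjz,dfw] add [gjwn] -> 12 lines: rovp qvw gjwn bxd sxofe giwfo wkc wrp gbdvz eesuw xtk zxhqb
Hunk 2: at line 2 remove [gjwn,bxd,sxofe] add [usxw] -> 10 lines: rovp qvw usxw giwfo wkc wrp gbdvz eesuw xtk zxhqb
Hunk 3: at line 4 remove [wkc,wrp] add [lgm,cnp] -> 10 lines: rovp qvw usxw giwfo lgm cnp gbdvz eesuw xtk zxhqb
Hunk 4: at line 3 remove [giwfo] add [ecsu] -> 10 lines: rovp qvw usxw ecsu lgm cnp gbdvz eesuw xtk zxhqb
Hunk 5: at line 2 remove [ecsu] add [xos,rrroe,jeo] -> 12 lines: rovp qvw usxw xos rrroe jeo lgm cnp gbdvz eesuw xtk zxhqb
Hunk 6: at line 3 remove [xos] add [ixr] -> 12 lines: rovp qvw usxw ixr rrroe jeo lgm cnp gbdvz eesuw xtk zxhqb
Final line 7: lgm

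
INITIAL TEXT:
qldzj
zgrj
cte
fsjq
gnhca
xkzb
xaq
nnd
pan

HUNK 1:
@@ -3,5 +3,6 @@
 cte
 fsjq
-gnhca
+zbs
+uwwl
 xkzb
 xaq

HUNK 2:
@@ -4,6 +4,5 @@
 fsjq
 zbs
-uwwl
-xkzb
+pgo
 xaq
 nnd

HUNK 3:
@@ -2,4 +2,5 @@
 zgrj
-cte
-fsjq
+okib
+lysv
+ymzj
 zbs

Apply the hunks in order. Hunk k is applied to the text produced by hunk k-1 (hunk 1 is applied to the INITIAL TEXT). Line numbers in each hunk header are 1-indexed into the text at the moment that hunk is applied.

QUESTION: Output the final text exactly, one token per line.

Hunk 1: at line 3 remove [gnhca] add [zbs,uwwl] -> 10 lines: qldzj zgrj cte fsjq zbs uwwl xkzb xaq nnd pan
Hunk 2: at line 4 remove [uwwl,xkzb] add [pgo] -> 9 lines: qldzj zgrj cte fsjq zbs pgo xaq nnd pan
Hunk 3: at line 2 remove [cte,fsjq] add [okib,lysv,ymzj] -> 10 lines: qldzj zgrj okib lysv ymzj zbs pgo xaq nnd pan

Answer: qldzj
zgrj
okib
lysv
ymzj
zbs
pgo
xaq
nnd
pan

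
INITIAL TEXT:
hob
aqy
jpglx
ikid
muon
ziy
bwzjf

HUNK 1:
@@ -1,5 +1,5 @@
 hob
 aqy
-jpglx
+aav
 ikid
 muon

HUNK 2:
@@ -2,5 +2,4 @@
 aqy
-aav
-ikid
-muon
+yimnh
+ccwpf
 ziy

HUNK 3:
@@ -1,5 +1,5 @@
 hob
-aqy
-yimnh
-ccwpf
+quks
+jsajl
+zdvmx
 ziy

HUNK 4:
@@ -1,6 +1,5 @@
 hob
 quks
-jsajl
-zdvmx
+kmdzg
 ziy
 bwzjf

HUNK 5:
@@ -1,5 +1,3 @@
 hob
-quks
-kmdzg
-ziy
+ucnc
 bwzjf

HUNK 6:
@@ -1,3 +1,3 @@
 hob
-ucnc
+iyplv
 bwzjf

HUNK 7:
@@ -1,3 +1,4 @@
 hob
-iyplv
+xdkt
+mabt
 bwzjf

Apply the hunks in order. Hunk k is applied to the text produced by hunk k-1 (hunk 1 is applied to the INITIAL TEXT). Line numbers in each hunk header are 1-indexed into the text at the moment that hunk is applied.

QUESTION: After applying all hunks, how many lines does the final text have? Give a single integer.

Hunk 1: at line 1 remove [jpglx] add [aav] -> 7 lines: hob aqy aav ikid muon ziy bwzjf
Hunk 2: at line 2 remove [aav,ikid,muon] add [yimnh,ccwpf] -> 6 lines: hob aqy yimnh ccwpf ziy bwzjf
Hunk 3: at line 1 remove [aqy,yimnh,ccwpf] add [quks,jsajl,zdvmx] -> 6 lines: hob quks jsajl zdvmx ziy bwzjf
Hunk 4: at line 1 remove [jsajl,zdvmx] add [kmdzg] -> 5 lines: hob quks kmdzg ziy bwzjf
Hunk 5: at line 1 remove [quks,kmdzg,ziy] add [ucnc] -> 3 lines: hob ucnc bwzjf
Hunk 6: at line 1 remove [ucnc] add [iyplv] -> 3 lines: hob iyplv bwzjf
Hunk 7: at line 1 remove [iyplv] add [xdkt,mabt] -> 4 lines: hob xdkt mabt bwzjf
Final line count: 4

Answer: 4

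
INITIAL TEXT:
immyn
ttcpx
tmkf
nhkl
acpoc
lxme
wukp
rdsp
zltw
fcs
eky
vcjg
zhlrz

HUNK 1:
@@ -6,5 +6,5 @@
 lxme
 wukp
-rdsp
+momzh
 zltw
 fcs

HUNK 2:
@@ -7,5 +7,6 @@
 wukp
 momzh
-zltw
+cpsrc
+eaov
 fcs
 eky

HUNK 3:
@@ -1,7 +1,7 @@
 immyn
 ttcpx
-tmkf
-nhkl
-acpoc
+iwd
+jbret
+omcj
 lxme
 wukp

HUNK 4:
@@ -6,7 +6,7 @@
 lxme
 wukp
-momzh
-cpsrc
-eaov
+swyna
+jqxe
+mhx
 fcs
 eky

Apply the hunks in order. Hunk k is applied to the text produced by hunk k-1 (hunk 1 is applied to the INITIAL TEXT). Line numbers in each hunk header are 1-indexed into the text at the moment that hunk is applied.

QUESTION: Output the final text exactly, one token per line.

Hunk 1: at line 6 remove [rdsp] add [momzh] -> 13 lines: immyn ttcpx tmkf nhkl acpoc lxme wukp momzh zltw fcs eky vcjg zhlrz
Hunk 2: at line 7 remove [zltw] add [cpsrc,eaov] -> 14 lines: immyn ttcpx tmkf nhkl acpoc lxme wukp momzh cpsrc eaov fcs eky vcjg zhlrz
Hunk 3: at line 1 remove [tmkf,nhkl,acpoc] add [iwd,jbret,omcj] -> 14 lines: immyn ttcpx iwd jbret omcj lxme wukp momzh cpsrc eaov fcs eky vcjg zhlrz
Hunk 4: at line 6 remove [momzh,cpsrc,eaov] add [swyna,jqxe,mhx] -> 14 lines: immyn ttcpx iwd jbret omcj lxme wukp swyna jqxe mhx fcs eky vcjg zhlrz

Answer: immyn
ttcpx
iwd
jbret
omcj
lxme
wukp
swyna
jqxe
mhx
fcs
eky
vcjg
zhlrz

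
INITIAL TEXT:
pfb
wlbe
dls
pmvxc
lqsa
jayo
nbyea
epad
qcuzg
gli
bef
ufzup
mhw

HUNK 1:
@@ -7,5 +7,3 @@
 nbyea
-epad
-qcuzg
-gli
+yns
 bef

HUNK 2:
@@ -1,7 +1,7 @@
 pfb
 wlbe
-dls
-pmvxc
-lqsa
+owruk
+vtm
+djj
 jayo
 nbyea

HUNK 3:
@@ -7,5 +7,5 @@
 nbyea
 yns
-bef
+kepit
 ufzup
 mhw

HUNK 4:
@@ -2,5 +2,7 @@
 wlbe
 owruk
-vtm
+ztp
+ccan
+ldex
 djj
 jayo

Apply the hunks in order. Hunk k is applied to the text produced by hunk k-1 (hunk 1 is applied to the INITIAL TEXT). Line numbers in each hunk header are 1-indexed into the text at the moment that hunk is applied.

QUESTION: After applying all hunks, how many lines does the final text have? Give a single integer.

Answer: 13

Derivation:
Hunk 1: at line 7 remove [epad,qcuzg,gli] add [yns] -> 11 lines: pfb wlbe dls pmvxc lqsa jayo nbyea yns bef ufzup mhw
Hunk 2: at line 1 remove [dls,pmvxc,lqsa] add [owruk,vtm,djj] -> 11 lines: pfb wlbe owruk vtm djj jayo nbyea yns bef ufzup mhw
Hunk 3: at line 7 remove [bef] add [kepit] -> 11 lines: pfb wlbe owruk vtm djj jayo nbyea yns kepit ufzup mhw
Hunk 4: at line 2 remove [vtm] add [ztp,ccan,ldex] -> 13 lines: pfb wlbe owruk ztp ccan ldex djj jayo nbyea yns kepit ufzup mhw
Final line count: 13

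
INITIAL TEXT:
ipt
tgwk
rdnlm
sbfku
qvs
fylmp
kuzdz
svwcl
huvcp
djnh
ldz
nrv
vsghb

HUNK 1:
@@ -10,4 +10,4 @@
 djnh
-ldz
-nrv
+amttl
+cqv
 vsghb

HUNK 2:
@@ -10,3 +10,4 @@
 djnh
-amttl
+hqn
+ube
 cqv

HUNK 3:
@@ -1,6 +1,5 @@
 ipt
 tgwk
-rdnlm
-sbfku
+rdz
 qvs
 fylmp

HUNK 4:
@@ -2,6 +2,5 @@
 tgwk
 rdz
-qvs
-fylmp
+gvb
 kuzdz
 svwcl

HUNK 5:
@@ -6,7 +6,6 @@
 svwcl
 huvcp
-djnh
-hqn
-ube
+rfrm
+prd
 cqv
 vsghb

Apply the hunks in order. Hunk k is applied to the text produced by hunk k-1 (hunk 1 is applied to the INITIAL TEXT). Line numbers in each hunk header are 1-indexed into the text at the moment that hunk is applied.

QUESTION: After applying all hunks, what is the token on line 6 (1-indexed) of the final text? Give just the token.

Answer: svwcl

Derivation:
Hunk 1: at line 10 remove [ldz,nrv] add [amttl,cqv] -> 13 lines: ipt tgwk rdnlm sbfku qvs fylmp kuzdz svwcl huvcp djnh amttl cqv vsghb
Hunk 2: at line 10 remove [amttl] add [hqn,ube] -> 14 lines: ipt tgwk rdnlm sbfku qvs fylmp kuzdz svwcl huvcp djnh hqn ube cqv vsghb
Hunk 3: at line 1 remove [rdnlm,sbfku] add [rdz] -> 13 lines: ipt tgwk rdz qvs fylmp kuzdz svwcl huvcp djnh hqn ube cqv vsghb
Hunk 4: at line 2 remove [qvs,fylmp] add [gvb] -> 12 lines: ipt tgwk rdz gvb kuzdz svwcl huvcp djnh hqn ube cqv vsghb
Hunk 5: at line 6 remove [djnh,hqn,ube] add [rfrm,prd] -> 11 lines: ipt tgwk rdz gvb kuzdz svwcl huvcp rfrm prd cqv vsghb
Final line 6: svwcl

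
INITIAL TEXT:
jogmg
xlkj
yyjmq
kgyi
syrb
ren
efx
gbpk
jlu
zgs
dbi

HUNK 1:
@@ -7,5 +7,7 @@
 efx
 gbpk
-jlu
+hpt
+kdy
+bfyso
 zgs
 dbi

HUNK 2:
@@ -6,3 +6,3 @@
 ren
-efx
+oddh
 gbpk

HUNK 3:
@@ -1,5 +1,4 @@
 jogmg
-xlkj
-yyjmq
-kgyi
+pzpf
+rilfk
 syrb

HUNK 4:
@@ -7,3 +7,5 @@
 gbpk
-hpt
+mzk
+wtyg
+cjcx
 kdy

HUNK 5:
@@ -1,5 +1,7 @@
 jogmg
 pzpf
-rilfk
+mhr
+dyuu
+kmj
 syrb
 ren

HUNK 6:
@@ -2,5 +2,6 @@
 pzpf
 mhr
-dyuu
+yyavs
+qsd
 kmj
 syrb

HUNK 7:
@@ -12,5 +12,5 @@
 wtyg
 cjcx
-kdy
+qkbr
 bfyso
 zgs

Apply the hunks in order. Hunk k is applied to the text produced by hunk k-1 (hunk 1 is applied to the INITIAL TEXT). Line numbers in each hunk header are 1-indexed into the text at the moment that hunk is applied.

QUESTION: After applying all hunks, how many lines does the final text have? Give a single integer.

Hunk 1: at line 7 remove [jlu] add [hpt,kdy,bfyso] -> 13 lines: jogmg xlkj yyjmq kgyi syrb ren efx gbpk hpt kdy bfyso zgs dbi
Hunk 2: at line 6 remove [efx] add [oddh] -> 13 lines: jogmg xlkj yyjmq kgyi syrb ren oddh gbpk hpt kdy bfyso zgs dbi
Hunk 3: at line 1 remove [xlkj,yyjmq,kgyi] add [pzpf,rilfk] -> 12 lines: jogmg pzpf rilfk syrb ren oddh gbpk hpt kdy bfyso zgs dbi
Hunk 4: at line 7 remove [hpt] add [mzk,wtyg,cjcx] -> 14 lines: jogmg pzpf rilfk syrb ren oddh gbpk mzk wtyg cjcx kdy bfyso zgs dbi
Hunk 5: at line 1 remove [rilfk] add [mhr,dyuu,kmj] -> 16 lines: jogmg pzpf mhr dyuu kmj syrb ren oddh gbpk mzk wtyg cjcx kdy bfyso zgs dbi
Hunk 6: at line 2 remove [dyuu] add [yyavs,qsd] -> 17 lines: jogmg pzpf mhr yyavs qsd kmj syrb ren oddh gbpk mzk wtyg cjcx kdy bfyso zgs dbi
Hunk 7: at line 12 remove [kdy] add [qkbr] -> 17 lines: jogmg pzpf mhr yyavs qsd kmj syrb ren oddh gbpk mzk wtyg cjcx qkbr bfyso zgs dbi
Final line count: 17

Answer: 17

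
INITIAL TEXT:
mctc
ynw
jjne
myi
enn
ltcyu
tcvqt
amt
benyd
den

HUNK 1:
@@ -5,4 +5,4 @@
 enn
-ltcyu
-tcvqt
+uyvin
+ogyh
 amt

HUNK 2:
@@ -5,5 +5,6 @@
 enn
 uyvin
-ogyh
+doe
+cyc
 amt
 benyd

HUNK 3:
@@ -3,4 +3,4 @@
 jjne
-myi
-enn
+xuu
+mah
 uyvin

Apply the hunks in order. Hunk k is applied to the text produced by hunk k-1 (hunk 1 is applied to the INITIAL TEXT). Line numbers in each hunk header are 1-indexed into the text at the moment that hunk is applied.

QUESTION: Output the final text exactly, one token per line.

Hunk 1: at line 5 remove [ltcyu,tcvqt] add [uyvin,ogyh] -> 10 lines: mctc ynw jjne myi enn uyvin ogyh amt benyd den
Hunk 2: at line 5 remove [ogyh] add [doe,cyc] -> 11 lines: mctc ynw jjne myi enn uyvin doe cyc amt benyd den
Hunk 3: at line 3 remove [myi,enn] add [xuu,mah] -> 11 lines: mctc ynw jjne xuu mah uyvin doe cyc amt benyd den

Answer: mctc
ynw
jjne
xuu
mah
uyvin
doe
cyc
amt
benyd
den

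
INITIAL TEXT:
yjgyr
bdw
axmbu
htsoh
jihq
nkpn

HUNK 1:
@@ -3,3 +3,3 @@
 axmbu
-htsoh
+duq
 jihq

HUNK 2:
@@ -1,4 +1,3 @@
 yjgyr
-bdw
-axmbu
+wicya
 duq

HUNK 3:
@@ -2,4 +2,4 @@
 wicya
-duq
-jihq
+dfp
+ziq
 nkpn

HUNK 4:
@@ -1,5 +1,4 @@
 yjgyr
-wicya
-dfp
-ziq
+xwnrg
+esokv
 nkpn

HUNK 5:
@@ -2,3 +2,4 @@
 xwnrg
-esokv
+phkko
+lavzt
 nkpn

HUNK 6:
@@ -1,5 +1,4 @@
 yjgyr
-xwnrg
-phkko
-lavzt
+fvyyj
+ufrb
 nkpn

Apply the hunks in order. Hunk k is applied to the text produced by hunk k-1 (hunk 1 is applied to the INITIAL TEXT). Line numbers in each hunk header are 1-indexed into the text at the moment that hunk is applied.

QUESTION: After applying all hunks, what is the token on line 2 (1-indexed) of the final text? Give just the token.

Hunk 1: at line 3 remove [htsoh] add [duq] -> 6 lines: yjgyr bdw axmbu duq jihq nkpn
Hunk 2: at line 1 remove [bdw,axmbu] add [wicya] -> 5 lines: yjgyr wicya duq jihq nkpn
Hunk 3: at line 2 remove [duq,jihq] add [dfp,ziq] -> 5 lines: yjgyr wicya dfp ziq nkpn
Hunk 4: at line 1 remove [wicya,dfp,ziq] add [xwnrg,esokv] -> 4 lines: yjgyr xwnrg esokv nkpn
Hunk 5: at line 2 remove [esokv] add [phkko,lavzt] -> 5 lines: yjgyr xwnrg phkko lavzt nkpn
Hunk 6: at line 1 remove [xwnrg,phkko,lavzt] add [fvyyj,ufrb] -> 4 lines: yjgyr fvyyj ufrb nkpn
Final line 2: fvyyj

Answer: fvyyj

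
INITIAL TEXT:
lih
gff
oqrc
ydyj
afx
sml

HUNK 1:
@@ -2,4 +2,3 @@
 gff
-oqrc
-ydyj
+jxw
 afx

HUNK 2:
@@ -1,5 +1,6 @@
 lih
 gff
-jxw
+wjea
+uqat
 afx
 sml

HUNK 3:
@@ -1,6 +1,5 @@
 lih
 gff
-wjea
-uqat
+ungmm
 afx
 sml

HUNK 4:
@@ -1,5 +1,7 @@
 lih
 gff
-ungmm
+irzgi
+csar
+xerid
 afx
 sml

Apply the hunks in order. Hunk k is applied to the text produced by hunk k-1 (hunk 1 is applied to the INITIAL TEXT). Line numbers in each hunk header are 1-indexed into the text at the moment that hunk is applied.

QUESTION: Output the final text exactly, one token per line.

Answer: lih
gff
irzgi
csar
xerid
afx
sml

Derivation:
Hunk 1: at line 2 remove [oqrc,ydyj] add [jxw] -> 5 lines: lih gff jxw afx sml
Hunk 2: at line 1 remove [jxw] add [wjea,uqat] -> 6 lines: lih gff wjea uqat afx sml
Hunk 3: at line 1 remove [wjea,uqat] add [ungmm] -> 5 lines: lih gff ungmm afx sml
Hunk 4: at line 1 remove [ungmm] add [irzgi,csar,xerid] -> 7 lines: lih gff irzgi csar xerid afx sml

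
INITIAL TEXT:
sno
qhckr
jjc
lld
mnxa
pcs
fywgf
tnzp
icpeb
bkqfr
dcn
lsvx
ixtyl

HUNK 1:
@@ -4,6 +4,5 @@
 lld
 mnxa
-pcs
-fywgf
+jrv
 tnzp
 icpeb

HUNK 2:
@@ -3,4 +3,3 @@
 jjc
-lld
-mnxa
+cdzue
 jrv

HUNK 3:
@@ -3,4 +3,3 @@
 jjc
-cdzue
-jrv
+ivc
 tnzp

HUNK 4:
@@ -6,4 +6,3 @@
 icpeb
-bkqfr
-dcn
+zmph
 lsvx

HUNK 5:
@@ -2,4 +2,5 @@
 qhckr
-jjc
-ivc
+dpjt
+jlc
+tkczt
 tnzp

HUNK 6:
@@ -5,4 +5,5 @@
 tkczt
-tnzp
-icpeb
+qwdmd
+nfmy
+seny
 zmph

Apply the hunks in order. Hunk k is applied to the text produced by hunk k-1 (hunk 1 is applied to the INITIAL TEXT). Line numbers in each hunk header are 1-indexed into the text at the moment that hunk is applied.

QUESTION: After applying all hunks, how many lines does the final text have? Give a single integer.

Answer: 11

Derivation:
Hunk 1: at line 4 remove [pcs,fywgf] add [jrv] -> 12 lines: sno qhckr jjc lld mnxa jrv tnzp icpeb bkqfr dcn lsvx ixtyl
Hunk 2: at line 3 remove [lld,mnxa] add [cdzue] -> 11 lines: sno qhckr jjc cdzue jrv tnzp icpeb bkqfr dcn lsvx ixtyl
Hunk 3: at line 3 remove [cdzue,jrv] add [ivc] -> 10 lines: sno qhckr jjc ivc tnzp icpeb bkqfr dcn lsvx ixtyl
Hunk 4: at line 6 remove [bkqfr,dcn] add [zmph] -> 9 lines: sno qhckr jjc ivc tnzp icpeb zmph lsvx ixtyl
Hunk 5: at line 2 remove [jjc,ivc] add [dpjt,jlc,tkczt] -> 10 lines: sno qhckr dpjt jlc tkczt tnzp icpeb zmph lsvx ixtyl
Hunk 6: at line 5 remove [tnzp,icpeb] add [qwdmd,nfmy,seny] -> 11 lines: sno qhckr dpjt jlc tkczt qwdmd nfmy seny zmph lsvx ixtyl
Final line count: 11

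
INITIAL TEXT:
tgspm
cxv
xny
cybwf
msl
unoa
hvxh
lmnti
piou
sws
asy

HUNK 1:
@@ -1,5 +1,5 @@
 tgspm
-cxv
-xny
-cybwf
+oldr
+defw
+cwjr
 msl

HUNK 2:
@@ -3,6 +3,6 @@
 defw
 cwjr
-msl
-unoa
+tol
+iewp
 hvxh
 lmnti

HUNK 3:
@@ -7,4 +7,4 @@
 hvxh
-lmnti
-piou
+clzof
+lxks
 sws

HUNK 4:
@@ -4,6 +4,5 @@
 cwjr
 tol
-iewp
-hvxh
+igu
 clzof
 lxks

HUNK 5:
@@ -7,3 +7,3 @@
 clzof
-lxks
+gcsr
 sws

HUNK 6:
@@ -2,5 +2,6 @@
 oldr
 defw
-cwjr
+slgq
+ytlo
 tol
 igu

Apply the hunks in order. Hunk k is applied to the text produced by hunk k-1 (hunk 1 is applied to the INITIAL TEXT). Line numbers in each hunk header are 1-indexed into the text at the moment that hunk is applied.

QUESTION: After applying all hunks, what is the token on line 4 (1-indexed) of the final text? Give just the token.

Hunk 1: at line 1 remove [cxv,xny,cybwf] add [oldr,defw,cwjr] -> 11 lines: tgspm oldr defw cwjr msl unoa hvxh lmnti piou sws asy
Hunk 2: at line 3 remove [msl,unoa] add [tol,iewp] -> 11 lines: tgspm oldr defw cwjr tol iewp hvxh lmnti piou sws asy
Hunk 3: at line 7 remove [lmnti,piou] add [clzof,lxks] -> 11 lines: tgspm oldr defw cwjr tol iewp hvxh clzof lxks sws asy
Hunk 4: at line 4 remove [iewp,hvxh] add [igu] -> 10 lines: tgspm oldr defw cwjr tol igu clzof lxks sws asy
Hunk 5: at line 7 remove [lxks] add [gcsr] -> 10 lines: tgspm oldr defw cwjr tol igu clzof gcsr sws asy
Hunk 6: at line 2 remove [cwjr] add [slgq,ytlo] -> 11 lines: tgspm oldr defw slgq ytlo tol igu clzof gcsr sws asy
Final line 4: slgq

Answer: slgq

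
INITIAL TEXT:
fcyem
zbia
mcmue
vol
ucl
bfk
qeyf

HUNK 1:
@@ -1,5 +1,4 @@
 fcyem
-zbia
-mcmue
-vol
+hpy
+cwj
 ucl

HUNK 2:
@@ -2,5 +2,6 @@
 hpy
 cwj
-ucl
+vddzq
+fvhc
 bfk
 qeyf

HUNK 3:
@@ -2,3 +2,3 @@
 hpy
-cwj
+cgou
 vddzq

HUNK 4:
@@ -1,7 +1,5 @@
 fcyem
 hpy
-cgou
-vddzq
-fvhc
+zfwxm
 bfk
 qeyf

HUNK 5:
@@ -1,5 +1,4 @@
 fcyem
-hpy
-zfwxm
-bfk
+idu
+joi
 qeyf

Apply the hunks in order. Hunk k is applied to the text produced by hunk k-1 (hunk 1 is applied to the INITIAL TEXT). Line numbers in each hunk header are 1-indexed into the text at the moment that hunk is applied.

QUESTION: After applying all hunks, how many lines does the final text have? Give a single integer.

Answer: 4

Derivation:
Hunk 1: at line 1 remove [zbia,mcmue,vol] add [hpy,cwj] -> 6 lines: fcyem hpy cwj ucl bfk qeyf
Hunk 2: at line 2 remove [ucl] add [vddzq,fvhc] -> 7 lines: fcyem hpy cwj vddzq fvhc bfk qeyf
Hunk 3: at line 2 remove [cwj] add [cgou] -> 7 lines: fcyem hpy cgou vddzq fvhc bfk qeyf
Hunk 4: at line 1 remove [cgou,vddzq,fvhc] add [zfwxm] -> 5 lines: fcyem hpy zfwxm bfk qeyf
Hunk 5: at line 1 remove [hpy,zfwxm,bfk] add [idu,joi] -> 4 lines: fcyem idu joi qeyf
Final line count: 4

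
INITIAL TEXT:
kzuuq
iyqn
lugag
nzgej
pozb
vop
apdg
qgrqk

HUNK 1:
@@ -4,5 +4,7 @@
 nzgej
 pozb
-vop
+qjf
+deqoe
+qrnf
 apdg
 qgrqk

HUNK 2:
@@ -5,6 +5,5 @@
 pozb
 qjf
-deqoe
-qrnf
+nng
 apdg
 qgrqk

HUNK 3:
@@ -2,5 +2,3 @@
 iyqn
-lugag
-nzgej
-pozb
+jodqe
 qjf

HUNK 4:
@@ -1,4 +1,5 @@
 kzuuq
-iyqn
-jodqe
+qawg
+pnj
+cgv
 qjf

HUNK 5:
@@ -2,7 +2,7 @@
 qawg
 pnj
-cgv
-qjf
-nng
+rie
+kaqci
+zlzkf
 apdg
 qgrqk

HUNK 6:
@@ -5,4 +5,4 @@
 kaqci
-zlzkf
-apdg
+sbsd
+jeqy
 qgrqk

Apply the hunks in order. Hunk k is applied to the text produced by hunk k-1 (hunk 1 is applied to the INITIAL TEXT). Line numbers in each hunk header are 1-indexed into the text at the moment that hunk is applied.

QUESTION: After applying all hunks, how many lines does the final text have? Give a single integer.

Hunk 1: at line 4 remove [vop] add [qjf,deqoe,qrnf] -> 10 lines: kzuuq iyqn lugag nzgej pozb qjf deqoe qrnf apdg qgrqk
Hunk 2: at line 5 remove [deqoe,qrnf] add [nng] -> 9 lines: kzuuq iyqn lugag nzgej pozb qjf nng apdg qgrqk
Hunk 3: at line 2 remove [lugag,nzgej,pozb] add [jodqe] -> 7 lines: kzuuq iyqn jodqe qjf nng apdg qgrqk
Hunk 4: at line 1 remove [iyqn,jodqe] add [qawg,pnj,cgv] -> 8 lines: kzuuq qawg pnj cgv qjf nng apdg qgrqk
Hunk 5: at line 2 remove [cgv,qjf,nng] add [rie,kaqci,zlzkf] -> 8 lines: kzuuq qawg pnj rie kaqci zlzkf apdg qgrqk
Hunk 6: at line 5 remove [zlzkf,apdg] add [sbsd,jeqy] -> 8 lines: kzuuq qawg pnj rie kaqci sbsd jeqy qgrqk
Final line count: 8

Answer: 8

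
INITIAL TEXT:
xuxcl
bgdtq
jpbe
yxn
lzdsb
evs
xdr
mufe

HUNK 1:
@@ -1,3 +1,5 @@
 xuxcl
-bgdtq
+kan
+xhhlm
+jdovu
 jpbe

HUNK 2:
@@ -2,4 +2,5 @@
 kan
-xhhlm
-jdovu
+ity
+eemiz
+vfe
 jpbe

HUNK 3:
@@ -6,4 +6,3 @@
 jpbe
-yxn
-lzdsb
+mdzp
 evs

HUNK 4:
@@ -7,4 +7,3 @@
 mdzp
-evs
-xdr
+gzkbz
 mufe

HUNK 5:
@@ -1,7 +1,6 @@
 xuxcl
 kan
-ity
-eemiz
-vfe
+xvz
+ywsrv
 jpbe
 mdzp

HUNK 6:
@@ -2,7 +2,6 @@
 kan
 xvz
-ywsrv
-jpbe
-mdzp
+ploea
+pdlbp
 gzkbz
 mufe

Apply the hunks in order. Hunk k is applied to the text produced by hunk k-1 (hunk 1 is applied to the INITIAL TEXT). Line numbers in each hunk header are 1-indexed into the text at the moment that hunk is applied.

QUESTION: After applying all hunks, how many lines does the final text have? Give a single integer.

Hunk 1: at line 1 remove [bgdtq] add [kan,xhhlm,jdovu] -> 10 lines: xuxcl kan xhhlm jdovu jpbe yxn lzdsb evs xdr mufe
Hunk 2: at line 2 remove [xhhlm,jdovu] add [ity,eemiz,vfe] -> 11 lines: xuxcl kan ity eemiz vfe jpbe yxn lzdsb evs xdr mufe
Hunk 3: at line 6 remove [yxn,lzdsb] add [mdzp] -> 10 lines: xuxcl kan ity eemiz vfe jpbe mdzp evs xdr mufe
Hunk 4: at line 7 remove [evs,xdr] add [gzkbz] -> 9 lines: xuxcl kan ity eemiz vfe jpbe mdzp gzkbz mufe
Hunk 5: at line 1 remove [ity,eemiz,vfe] add [xvz,ywsrv] -> 8 lines: xuxcl kan xvz ywsrv jpbe mdzp gzkbz mufe
Hunk 6: at line 2 remove [ywsrv,jpbe,mdzp] add [ploea,pdlbp] -> 7 lines: xuxcl kan xvz ploea pdlbp gzkbz mufe
Final line count: 7

Answer: 7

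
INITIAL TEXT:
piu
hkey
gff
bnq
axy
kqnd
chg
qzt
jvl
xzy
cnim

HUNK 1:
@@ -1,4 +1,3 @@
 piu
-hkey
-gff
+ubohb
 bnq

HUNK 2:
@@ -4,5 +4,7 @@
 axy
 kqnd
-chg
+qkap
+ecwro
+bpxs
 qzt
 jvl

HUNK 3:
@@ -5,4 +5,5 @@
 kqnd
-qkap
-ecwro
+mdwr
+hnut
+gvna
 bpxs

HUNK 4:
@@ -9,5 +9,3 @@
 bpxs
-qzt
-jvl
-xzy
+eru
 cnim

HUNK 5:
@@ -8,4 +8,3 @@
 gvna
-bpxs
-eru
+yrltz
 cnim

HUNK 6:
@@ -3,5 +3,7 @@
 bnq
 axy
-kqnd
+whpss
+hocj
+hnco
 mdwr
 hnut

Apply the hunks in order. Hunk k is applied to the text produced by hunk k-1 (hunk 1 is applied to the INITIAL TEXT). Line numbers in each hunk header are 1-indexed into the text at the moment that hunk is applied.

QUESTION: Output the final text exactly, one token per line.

Answer: piu
ubohb
bnq
axy
whpss
hocj
hnco
mdwr
hnut
gvna
yrltz
cnim

Derivation:
Hunk 1: at line 1 remove [hkey,gff] add [ubohb] -> 10 lines: piu ubohb bnq axy kqnd chg qzt jvl xzy cnim
Hunk 2: at line 4 remove [chg] add [qkap,ecwro,bpxs] -> 12 lines: piu ubohb bnq axy kqnd qkap ecwro bpxs qzt jvl xzy cnim
Hunk 3: at line 5 remove [qkap,ecwro] add [mdwr,hnut,gvna] -> 13 lines: piu ubohb bnq axy kqnd mdwr hnut gvna bpxs qzt jvl xzy cnim
Hunk 4: at line 9 remove [qzt,jvl,xzy] add [eru] -> 11 lines: piu ubohb bnq axy kqnd mdwr hnut gvna bpxs eru cnim
Hunk 5: at line 8 remove [bpxs,eru] add [yrltz] -> 10 lines: piu ubohb bnq axy kqnd mdwr hnut gvna yrltz cnim
Hunk 6: at line 3 remove [kqnd] add [whpss,hocj,hnco] -> 12 lines: piu ubohb bnq axy whpss hocj hnco mdwr hnut gvna yrltz cnim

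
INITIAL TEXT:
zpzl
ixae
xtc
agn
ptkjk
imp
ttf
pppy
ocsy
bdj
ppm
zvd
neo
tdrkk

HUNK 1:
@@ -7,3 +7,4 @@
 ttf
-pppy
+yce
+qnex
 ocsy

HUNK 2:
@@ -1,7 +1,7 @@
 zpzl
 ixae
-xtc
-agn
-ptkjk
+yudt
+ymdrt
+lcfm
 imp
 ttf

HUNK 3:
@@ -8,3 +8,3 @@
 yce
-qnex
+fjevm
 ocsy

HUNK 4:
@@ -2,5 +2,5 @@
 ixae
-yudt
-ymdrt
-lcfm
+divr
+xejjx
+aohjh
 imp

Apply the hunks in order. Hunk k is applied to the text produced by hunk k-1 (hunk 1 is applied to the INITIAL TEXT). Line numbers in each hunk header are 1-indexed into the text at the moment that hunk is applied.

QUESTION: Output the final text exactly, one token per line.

Answer: zpzl
ixae
divr
xejjx
aohjh
imp
ttf
yce
fjevm
ocsy
bdj
ppm
zvd
neo
tdrkk

Derivation:
Hunk 1: at line 7 remove [pppy] add [yce,qnex] -> 15 lines: zpzl ixae xtc agn ptkjk imp ttf yce qnex ocsy bdj ppm zvd neo tdrkk
Hunk 2: at line 1 remove [xtc,agn,ptkjk] add [yudt,ymdrt,lcfm] -> 15 lines: zpzl ixae yudt ymdrt lcfm imp ttf yce qnex ocsy bdj ppm zvd neo tdrkk
Hunk 3: at line 8 remove [qnex] add [fjevm] -> 15 lines: zpzl ixae yudt ymdrt lcfm imp ttf yce fjevm ocsy bdj ppm zvd neo tdrkk
Hunk 4: at line 2 remove [yudt,ymdrt,lcfm] add [divr,xejjx,aohjh] -> 15 lines: zpzl ixae divr xejjx aohjh imp ttf yce fjevm ocsy bdj ppm zvd neo tdrkk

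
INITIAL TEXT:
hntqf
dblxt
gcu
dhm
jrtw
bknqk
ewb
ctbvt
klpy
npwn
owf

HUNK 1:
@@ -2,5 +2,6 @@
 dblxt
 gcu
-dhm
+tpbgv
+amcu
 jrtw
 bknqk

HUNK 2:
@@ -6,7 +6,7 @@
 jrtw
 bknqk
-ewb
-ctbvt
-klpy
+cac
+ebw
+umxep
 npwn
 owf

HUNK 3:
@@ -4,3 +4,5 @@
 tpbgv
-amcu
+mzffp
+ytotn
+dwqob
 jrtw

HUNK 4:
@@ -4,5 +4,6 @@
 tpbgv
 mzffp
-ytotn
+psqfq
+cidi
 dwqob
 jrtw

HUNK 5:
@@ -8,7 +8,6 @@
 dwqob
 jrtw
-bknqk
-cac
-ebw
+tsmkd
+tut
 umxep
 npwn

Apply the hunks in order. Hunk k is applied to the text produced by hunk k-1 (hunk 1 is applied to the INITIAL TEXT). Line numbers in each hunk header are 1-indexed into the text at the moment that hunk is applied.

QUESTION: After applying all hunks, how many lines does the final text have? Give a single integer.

Hunk 1: at line 2 remove [dhm] add [tpbgv,amcu] -> 12 lines: hntqf dblxt gcu tpbgv amcu jrtw bknqk ewb ctbvt klpy npwn owf
Hunk 2: at line 6 remove [ewb,ctbvt,klpy] add [cac,ebw,umxep] -> 12 lines: hntqf dblxt gcu tpbgv amcu jrtw bknqk cac ebw umxep npwn owf
Hunk 3: at line 4 remove [amcu] add [mzffp,ytotn,dwqob] -> 14 lines: hntqf dblxt gcu tpbgv mzffp ytotn dwqob jrtw bknqk cac ebw umxep npwn owf
Hunk 4: at line 4 remove [ytotn] add [psqfq,cidi] -> 15 lines: hntqf dblxt gcu tpbgv mzffp psqfq cidi dwqob jrtw bknqk cac ebw umxep npwn owf
Hunk 5: at line 8 remove [bknqk,cac,ebw] add [tsmkd,tut] -> 14 lines: hntqf dblxt gcu tpbgv mzffp psqfq cidi dwqob jrtw tsmkd tut umxep npwn owf
Final line count: 14

Answer: 14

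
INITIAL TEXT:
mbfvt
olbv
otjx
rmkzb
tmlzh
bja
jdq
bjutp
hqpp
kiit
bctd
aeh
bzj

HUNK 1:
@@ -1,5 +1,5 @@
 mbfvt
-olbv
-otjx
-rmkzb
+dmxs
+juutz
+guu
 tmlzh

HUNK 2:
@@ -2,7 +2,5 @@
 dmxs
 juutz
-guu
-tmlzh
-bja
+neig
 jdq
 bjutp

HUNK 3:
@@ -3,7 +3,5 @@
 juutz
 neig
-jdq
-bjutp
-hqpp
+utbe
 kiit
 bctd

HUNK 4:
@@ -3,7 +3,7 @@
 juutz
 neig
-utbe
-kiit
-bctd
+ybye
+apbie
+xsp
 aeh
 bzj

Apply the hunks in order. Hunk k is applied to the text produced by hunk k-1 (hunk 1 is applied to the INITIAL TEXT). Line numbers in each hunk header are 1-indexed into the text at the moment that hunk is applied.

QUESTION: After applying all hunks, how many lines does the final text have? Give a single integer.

Answer: 9

Derivation:
Hunk 1: at line 1 remove [olbv,otjx,rmkzb] add [dmxs,juutz,guu] -> 13 lines: mbfvt dmxs juutz guu tmlzh bja jdq bjutp hqpp kiit bctd aeh bzj
Hunk 2: at line 2 remove [guu,tmlzh,bja] add [neig] -> 11 lines: mbfvt dmxs juutz neig jdq bjutp hqpp kiit bctd aeh bzj
Hunk 3: at line 3 remove [jdq,bjutp,hqpp] add [utbe] -> 9 lines: mbfvt dmxs juutz neig utbe kiit bctd aeh bzj
Hunk 4: at line 3 remove [utbe,kiit,bctd] add [ybye,apbie,xsp] -> 9 lines: mbfvt dmxs juutz neig ybye apbie xsp aeh bzj
Final line count: 9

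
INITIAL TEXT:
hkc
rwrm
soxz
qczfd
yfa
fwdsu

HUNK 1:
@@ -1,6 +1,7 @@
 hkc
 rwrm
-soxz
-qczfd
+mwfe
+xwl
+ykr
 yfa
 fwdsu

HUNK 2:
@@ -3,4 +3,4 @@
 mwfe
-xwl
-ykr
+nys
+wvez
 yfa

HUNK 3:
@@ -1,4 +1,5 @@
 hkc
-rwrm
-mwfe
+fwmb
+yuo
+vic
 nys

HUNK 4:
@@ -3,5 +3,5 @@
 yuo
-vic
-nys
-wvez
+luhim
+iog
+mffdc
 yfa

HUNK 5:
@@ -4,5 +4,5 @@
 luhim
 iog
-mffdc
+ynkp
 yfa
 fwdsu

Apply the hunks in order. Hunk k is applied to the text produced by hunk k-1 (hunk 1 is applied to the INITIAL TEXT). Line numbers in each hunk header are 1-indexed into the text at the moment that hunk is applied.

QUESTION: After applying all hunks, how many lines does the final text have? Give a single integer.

Answer: 8

Derivation:
Hunk 1: at line 1 remove [soxz,qczfd] add [mwfe,xwl,ykr] -> 7 lines: hkc rwrm mwfe xwl ykr yfa fwdsu
Hunk 2: at line 3 remove [xwl,ykr] add [nys,wvez] -> 7 lines: hkc rwrm mwfe nys wvez yfa fwdsu
Hunk 3: at line 1 remove [rwrm,mwfe] add [fwmb,yuo,vic] -> 8 lines: hkc fwmb yuo vic nys wvez yfa fwdsu
Hunk 4: at line 3 remove [vic,nys,wvez] add [luhim,iog,mffdc] -> 8 lines: hkc fwmb yuo luhim iog mffdc yfa fwdsu
Hunk 5: at line 4 remove [mffdc] add [ynkp] -> 8 lines: hkc fwmb yuo luhim iog ynkp yfa fwdsu
Final line count: 8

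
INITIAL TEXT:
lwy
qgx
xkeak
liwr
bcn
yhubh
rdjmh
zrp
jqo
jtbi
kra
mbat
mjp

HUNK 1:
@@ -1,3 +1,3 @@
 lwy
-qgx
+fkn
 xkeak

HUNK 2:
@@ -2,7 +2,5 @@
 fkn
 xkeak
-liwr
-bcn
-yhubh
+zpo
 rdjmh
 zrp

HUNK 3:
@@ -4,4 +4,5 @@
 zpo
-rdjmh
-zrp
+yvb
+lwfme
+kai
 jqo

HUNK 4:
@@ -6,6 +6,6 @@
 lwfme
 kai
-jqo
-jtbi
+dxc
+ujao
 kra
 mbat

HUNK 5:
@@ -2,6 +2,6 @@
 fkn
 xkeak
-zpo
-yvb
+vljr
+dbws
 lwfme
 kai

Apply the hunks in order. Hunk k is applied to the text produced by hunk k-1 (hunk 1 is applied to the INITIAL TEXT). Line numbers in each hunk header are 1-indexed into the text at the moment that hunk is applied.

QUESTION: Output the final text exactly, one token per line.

Answer: lwy
fkn
xkeak
vljr
dbws
lwfme
kai
dxc
ujao
kra
mbat
mjp

Derivation:
Hunk 1: at line 1 remove [qgx] add [fkn] -> 13 lines: lwy fkn xkeak liwr bcn yhubh rdjmh zrp jqo jtbi kra mbat mjp
Hunk 2: at line 2 remove [liwr,bcn,yhubh] add [zpo] -> 11 lines: lwy fkn xkeak zpo rdjmh zrp jqo jtbi kra mbat mjp
Hunk 3: at line 4 remove [rdjmh,zrp] add [yvb,lwfme,kai] -> 12 lines: lwy fkn xkeak zpo yvb lwfme kai jqo jtbi kra mbat mjp
Hunk 4: at line 6 remove [jqo,jtbi] add [dxc,ujao] -> 12 lines: lwy fkn xkeak zpo yvb lwfme kai dxc ujao kra mbat mjp
Hunk 5: at line 2 remove [zpo,yvb] add [vljr,dbws] -> 12 lines: lwy fkn xkeak vljr dbws lwfme kai dxc ujao kra mbat mjp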